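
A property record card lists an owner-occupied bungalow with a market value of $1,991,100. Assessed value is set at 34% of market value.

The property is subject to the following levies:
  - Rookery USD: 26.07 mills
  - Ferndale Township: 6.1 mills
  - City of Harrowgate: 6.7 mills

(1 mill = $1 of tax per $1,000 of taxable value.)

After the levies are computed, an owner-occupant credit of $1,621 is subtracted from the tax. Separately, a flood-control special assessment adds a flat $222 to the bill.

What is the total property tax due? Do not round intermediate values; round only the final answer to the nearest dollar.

$24,915

Assessed value = $1,991,100 × 0.34 = $676,974
Rookery USD: $676,974 × 0.02607 = $17,648.71218
Ferndale Township: $676,974 × 0.0061 = $4,129.5414
City of Harrowgate: $676,974 × 0.0067 = $4,535.7258
Levies subtotal = $26,313.97938
After credit = $26,313.97938 − $1,621 = $24,692.97938
Total = $24,692.97938 + $222 = $24,914.97938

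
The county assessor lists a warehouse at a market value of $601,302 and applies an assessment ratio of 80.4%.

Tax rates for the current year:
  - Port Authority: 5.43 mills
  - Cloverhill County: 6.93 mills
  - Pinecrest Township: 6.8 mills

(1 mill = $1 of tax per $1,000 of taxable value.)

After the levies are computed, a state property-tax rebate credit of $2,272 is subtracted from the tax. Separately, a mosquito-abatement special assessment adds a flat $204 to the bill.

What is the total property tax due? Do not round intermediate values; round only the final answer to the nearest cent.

$7,194.84

Assessed value = $601,302 × 0.804 = $483,446.808
Port Authority: $483,446.808 × 0.00543 = $2,625.11616744
Cloverhill County: $483,446.808 × 0.00693 = $3,350.28637944
Pinecrest Township: $483,446.808 × 0.0068 = $3,287.4382944
Levies subtotal = $9,262.84084128
After credit = $9,262.84084128 − $2,272 = $6,990.84084128
Total = $6,990.84084128 + $204 = $7,194.84084128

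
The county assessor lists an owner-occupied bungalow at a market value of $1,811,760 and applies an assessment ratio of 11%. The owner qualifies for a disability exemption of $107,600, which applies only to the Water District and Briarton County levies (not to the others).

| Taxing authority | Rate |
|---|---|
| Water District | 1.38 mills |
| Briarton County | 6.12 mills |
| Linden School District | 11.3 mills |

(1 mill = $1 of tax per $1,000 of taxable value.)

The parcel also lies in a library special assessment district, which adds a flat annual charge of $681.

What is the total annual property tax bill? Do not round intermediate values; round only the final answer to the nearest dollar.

$3,621

Assessed value = $1,811,760 × 0.11 = $199,293.6
Water District: ($199,293.6 − $107,600) × 0.00138 = $91,693.6 × 0.00138 = $126.537168
Briarton County: ($199,293.6 − $107,600) × 0.00612 = $91,693.6 × 0.00612 = $561.164832
Linden School District: $199,293.6 × 0.0113 = $2,252.01768
Levies subtotal = $2,939.71968
Total = $2,939.71968 + $681 = $3,620.71968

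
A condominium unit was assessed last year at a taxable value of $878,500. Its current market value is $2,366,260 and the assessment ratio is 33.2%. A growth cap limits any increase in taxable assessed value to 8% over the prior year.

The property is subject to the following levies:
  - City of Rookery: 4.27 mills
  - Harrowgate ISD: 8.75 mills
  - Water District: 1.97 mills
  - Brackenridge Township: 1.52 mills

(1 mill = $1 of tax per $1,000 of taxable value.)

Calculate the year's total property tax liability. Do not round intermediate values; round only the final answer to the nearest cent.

$12,970.23

Uncapped assessed value = $2,366,260 × 0.332 = $785,598.32
Cap limit = $878,500 × 1.08 = $948,780
Taxable assessed value = min($785,598.32, $948,780) = $785,598.32 (cap does not bind)
City of Rookery: $785,598.32 × 0.00427 = $3,354.5048264
Harrowgate ISD: $785,598.32 × 0.00875 = $6,873.9853
Water District: $785,598.32 × 0.00197 = $1,547.6286904
Brackenridge Township: $785,598.32 × 0.00152 = $1,194.1094464
Total = $12,970.2282632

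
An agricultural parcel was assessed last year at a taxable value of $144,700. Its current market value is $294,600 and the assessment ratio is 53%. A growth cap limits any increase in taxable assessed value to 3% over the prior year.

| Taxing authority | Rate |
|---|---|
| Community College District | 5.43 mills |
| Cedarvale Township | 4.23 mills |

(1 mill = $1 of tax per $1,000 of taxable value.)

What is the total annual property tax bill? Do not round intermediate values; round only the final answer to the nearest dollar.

Uncapped assessed value = $294,600 × 0.53 = $156,138
Cap limit = $144,700 × 1.03 = $149,041
Taxable assessed value = min($156,138, $149,041) = $149,041 (cap binds)
Community College District: $149,041 × 0.00543 = $809.29263
Cedarvale Township: $149,041 × 0.00423 = $630.44343
Total = $1,439.73606

$1,440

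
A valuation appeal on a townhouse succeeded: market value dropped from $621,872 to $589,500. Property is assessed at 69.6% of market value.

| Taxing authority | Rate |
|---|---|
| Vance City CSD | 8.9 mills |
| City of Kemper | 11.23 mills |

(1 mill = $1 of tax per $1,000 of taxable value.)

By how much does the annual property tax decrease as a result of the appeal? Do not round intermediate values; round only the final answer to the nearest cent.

Old assessed value = $621,872 × 0.696 = $432,822.912
New assessed value = $589,500 × 0.696 = $410,292
Combined rate = 0.0089 + 0.01123 = 0.02013
Old tax = $432,822.912 × 0.02013 = $8,712.72521856
New tax = $410,292 × 0.02013 = $8,259.17796
Reduction = $8,712.72521856 − $8,259.17796 = $453.54725856

$453.55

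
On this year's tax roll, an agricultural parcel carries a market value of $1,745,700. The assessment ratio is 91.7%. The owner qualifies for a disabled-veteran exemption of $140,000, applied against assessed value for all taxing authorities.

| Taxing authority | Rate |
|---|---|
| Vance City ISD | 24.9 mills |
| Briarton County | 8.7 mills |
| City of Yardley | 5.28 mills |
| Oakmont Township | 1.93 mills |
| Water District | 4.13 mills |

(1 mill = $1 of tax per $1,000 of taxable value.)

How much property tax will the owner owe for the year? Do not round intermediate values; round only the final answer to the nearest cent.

Assessed value = $1,745,700 × 0.917 = $1,600,806.9
Taxable value = $1,600,806.9 − $140,000 = $1,460,806.9
Vance City ISD: $1,460,806.9 × 0.0249 = $36,374.09181
Briarton County: $1,460,806.9 × 0.0087 = $12,709.02003
City of Yardley: $1,460,806.9 × 0.00528 = $7,713.060432
Oakmont Township: $1,460,806.9 × 0.00193 = $2,819.357317
Water District: $1,460,806.9 × 0.00413 = $6,033.132497
Total = $36,374.09181 + $12,709.02003 + $7,713.060432 + $2,819.357317 + $6,033.132497 = $65,648.662086

$65,648.66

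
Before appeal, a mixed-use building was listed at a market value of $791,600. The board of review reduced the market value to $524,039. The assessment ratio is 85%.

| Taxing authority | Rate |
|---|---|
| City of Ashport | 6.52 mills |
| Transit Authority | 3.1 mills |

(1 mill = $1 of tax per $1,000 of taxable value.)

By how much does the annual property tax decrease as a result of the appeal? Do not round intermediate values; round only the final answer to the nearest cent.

Old assessed value = $791,600 × 0.85 = $672,860
New assessed value = $524,039 × 0.85 = $445,433.15
Combined rate = 0.00652 + 0.0031 = 0.00962
Old tax = $672,860 × 0.00962 = $6,472.9132
New tax = $445,433.15 × 0.00962 = $4,285.066903
Reduction = $6,472.9132 − $4,285.066903 = $2,187.846297

$2,187.85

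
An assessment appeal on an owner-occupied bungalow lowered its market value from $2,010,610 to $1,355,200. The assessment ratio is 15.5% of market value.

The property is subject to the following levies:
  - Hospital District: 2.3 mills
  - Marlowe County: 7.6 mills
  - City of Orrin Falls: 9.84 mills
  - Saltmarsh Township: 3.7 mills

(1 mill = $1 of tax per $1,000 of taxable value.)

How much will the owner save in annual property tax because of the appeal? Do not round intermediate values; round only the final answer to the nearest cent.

Old assessed value = $2,010,610 × 0.155 = $311,644.55
New assessed value = $1,355,200 × 0.155 = $210,056
Combined rate = 0.0023 + 0.0076 + 0.00984 + 0.0037 = 0.02344
Old tax = $311,644.55 × 0.02344 = $7,304.948252
New tax = $210,056 × 0.02344 = $4,923.71264
Reduction = $7,304.948252 − $4,923.71264 = $2,381.235612

$2,381.24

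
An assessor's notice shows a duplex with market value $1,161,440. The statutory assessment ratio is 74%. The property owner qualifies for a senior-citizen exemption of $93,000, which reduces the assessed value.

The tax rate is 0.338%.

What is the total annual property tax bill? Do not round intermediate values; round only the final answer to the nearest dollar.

Assessed value = $1,161,440 × 0.74 = $859,465.6
Taxable value = $859,465.6 − $93,000 = $766,465.6
Tax = $766,465.6 × 0.00338 = $2,590.653728

$2,591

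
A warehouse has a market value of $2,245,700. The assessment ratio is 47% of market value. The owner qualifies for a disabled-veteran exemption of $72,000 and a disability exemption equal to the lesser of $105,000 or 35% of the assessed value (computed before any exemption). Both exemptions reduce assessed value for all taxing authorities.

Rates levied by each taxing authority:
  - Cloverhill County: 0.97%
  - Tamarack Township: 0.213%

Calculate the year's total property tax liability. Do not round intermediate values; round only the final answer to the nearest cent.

Assessed value = $2,245,700 × 0.47 = $1,055,479
Disability exemption = min($105,000, 35% × $1,055,479) = min($105,000, $369,417.65) = $105,000 (dollar cap binds)
Taxable value = $1,055,479 − $72,000 − $105,000 = $878,479
Cloverhill County: $878,479 × 0.0097 = $8,521.2463
Tamarack Township: $878,479 × 0.00213 = $1,871.16027
Total = $10,392.40657

$10,392.41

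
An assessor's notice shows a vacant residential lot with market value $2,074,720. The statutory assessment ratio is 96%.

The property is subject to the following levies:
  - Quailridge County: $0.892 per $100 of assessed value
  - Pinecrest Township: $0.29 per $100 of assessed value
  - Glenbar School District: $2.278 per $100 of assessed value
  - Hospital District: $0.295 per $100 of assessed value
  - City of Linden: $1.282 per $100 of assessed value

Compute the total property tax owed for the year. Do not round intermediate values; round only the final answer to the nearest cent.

$100,323.50

Assessed value = $2,074,720 × 0.96 = $1,991,731.2
Quailridge County: $1,991,731.2 × 0.00892 = $17,766.242304
Pinecrest Township: $1,991,731.2 × 0.0029 = $5,776.02048
Glenbar School District: $1,991,731.2 × 0.02278 = $45,371.636736
Hospital District: $1,991,731.2 × 0.00295 = $5,875.60704
City of Linden: $1,991,731.2 × 0.01282 = $25,533.993984
Total = $17,766.242304 + $5,776.02048 + $45,371.636736 + $5,875.60704 + $25,533.993984 = $100,323.500544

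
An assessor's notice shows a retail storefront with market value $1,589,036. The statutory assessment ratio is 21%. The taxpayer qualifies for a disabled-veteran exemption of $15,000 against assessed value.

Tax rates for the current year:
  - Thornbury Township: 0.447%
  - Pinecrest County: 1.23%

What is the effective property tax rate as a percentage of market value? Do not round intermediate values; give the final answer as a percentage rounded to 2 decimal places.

Assessed value = $1,589,036 × 0.21 = $333,697.56
Taxable value = $333,697.56 − $15,000 = $318,697.56
Thornbury Township: $318,697.56 × 0.00447 = $1,424.5780932
Pinecrest County: $318,697.56 × 0.0123 = $3,919.979988
Total tax = $5,344.5580812
Effective rate = $5,344.5580812 ÷ $1,589,036 = 0.34% of market value

0.34%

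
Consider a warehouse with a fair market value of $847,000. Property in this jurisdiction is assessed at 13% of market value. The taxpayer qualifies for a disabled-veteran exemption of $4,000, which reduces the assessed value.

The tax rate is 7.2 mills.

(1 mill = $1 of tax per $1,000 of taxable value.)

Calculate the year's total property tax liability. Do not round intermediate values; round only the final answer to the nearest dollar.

$764

Assessed value = $847,000 × 0.13 = $110,110
Taxable value = $110,110 − $4,000 = $106,110
Tax = $106,110 × 0.0072 = $763.992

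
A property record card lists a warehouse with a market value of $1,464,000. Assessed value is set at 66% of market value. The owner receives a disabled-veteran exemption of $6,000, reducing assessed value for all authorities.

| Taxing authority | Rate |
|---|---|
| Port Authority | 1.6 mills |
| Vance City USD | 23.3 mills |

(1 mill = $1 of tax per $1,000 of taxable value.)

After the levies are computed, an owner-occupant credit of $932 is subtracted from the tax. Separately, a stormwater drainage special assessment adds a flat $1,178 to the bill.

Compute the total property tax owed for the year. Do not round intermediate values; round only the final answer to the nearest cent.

$24,155.98

Assessed value = $1,464,000 × 0.66 = $966,240
Taxable value = $966,240 − $6,000 = $960,240
Port Authority: $960,240 × 0.0016 = $1,536.384
Vance City USD: $960,240 × 0.0233 = $22,373.592
Levies subtotal = $23,909.976
After credit = $23,909.976 − $932 = $22,977.976
Total = $22,977.976 + $1,178 = $24,155.976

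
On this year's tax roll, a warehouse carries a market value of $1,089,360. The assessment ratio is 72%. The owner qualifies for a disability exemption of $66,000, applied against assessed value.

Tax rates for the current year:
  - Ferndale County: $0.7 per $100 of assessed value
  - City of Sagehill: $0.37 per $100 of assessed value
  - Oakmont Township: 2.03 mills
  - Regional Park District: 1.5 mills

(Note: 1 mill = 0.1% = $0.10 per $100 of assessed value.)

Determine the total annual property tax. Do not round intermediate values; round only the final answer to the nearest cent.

$10,221.97

Assessed value = $1,089,360 × 0.72 = $784,339.2
Taxable value = $784,339.2 − $66,000 = $718,339.2
Ferndale County: $718,339.2 × 0.007 = $5,028.3744
City of Sagehill: $718,339.2 × 0.0037 = $2,657.85504
Oakmont Township: $718,339.2 × 0.00203 = $1,458.228576
Regional Park District: $718,339.2 × 0.0015 = $1,077.5088
Total = $10,221.966816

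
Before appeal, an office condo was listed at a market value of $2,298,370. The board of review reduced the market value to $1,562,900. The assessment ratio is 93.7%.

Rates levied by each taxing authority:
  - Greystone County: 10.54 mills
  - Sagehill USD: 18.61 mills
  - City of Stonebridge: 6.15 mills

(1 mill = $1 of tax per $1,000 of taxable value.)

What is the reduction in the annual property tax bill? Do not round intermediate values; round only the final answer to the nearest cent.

Old assessed value = $2,298,370 × 0.937 = $2,153,572.69
New assessed value = $1,562,900 × 0.937 = $1,464,437.3
Combined rate = 0.01054 + 0.01861 + 0.00615 = 0.0353
Old tax = $2,153,572.69 × 0.0353 = $76,021.115957
New tax = $1,464,437.3 × 0.0353 = $51,694.63669
Reduction = $76,021.115957 − $51,694.63669 = $24,326.479267

$24,326.48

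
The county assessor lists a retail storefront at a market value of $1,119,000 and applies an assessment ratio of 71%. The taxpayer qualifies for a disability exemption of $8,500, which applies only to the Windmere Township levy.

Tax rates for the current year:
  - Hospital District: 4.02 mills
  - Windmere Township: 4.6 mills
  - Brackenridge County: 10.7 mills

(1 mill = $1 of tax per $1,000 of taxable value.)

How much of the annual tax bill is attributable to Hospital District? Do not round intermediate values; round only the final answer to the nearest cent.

$3,193.85

Assessed value = $1,119,000 × 0.71 = $794,490
Hospital District taxable value = $794,490 (exemption does not apply)
Hospital District levy = $794,490 × 0.00402 = $3,193.8498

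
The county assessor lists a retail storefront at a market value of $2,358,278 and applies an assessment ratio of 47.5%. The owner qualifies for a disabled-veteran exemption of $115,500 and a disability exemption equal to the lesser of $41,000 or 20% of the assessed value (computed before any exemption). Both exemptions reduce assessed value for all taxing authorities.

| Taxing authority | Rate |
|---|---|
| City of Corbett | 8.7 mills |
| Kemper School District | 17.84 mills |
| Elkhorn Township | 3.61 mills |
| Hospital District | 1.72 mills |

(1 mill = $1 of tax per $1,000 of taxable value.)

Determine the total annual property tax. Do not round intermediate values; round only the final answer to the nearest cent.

Assessed value = $2,358,278 × 0.475 = $1,120,182.05
Disability exemption = min($41,000, 20% × $1,120,182.05) = min($41,000, $224,036.41) = $41,000 (dollar cap binds)
Taxable value = $1,120,182.05 − $115,500 − $41,000 = $963,682.05
City of Corbett: $963,682.05 × 0.0087 = $8,384.033835
Kemper School District: $963,682.05 × 0.01784 = $17,192.087772
Elkhorn Township: $963,682.05 × 0.00361 = $3,478.8922005
Hospital District: $963,682.05 × 0.00172 = $1,657.533126
Total = $30,712.5469335

$30,712.55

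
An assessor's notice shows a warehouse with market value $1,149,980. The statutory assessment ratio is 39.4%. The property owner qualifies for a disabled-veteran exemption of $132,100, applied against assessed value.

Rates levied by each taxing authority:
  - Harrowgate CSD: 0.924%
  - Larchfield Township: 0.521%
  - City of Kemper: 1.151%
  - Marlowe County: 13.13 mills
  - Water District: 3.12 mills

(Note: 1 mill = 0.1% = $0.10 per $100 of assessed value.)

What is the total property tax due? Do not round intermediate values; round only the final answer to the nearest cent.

$13,549.08

Assessed value = $1,149,980 × 0.394 = $453,092.12
Taxable value = $453,092.12 − $132,100 = $320,992.12
Harrowgate CSD: $320,992.12 × 0.00924 = $2,965.9671888
Larchfield Township: $320,992.12 × 0.00521 = $1,672.3689452
City of Kemper: $320,992.12 × 0.01151 = $3,694.6193012
Marlowe County: $320,992.12 × 0.01313 = $4,214.6265356
Water District: $320,992.12 × 0.00312 = $1,001.4954144
Total = $13,549.0773852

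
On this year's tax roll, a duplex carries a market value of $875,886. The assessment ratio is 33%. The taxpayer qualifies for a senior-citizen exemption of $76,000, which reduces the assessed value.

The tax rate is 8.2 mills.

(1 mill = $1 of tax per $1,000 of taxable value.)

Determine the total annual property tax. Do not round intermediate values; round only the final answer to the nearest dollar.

Assessed value = $875,886 × 0.33 = $289,042.38
Taxable value = $289,042.38 − $76,000 = $213,042.38
Tax = $213,042.38 × 0.0082 = $1,746.947516

$1,747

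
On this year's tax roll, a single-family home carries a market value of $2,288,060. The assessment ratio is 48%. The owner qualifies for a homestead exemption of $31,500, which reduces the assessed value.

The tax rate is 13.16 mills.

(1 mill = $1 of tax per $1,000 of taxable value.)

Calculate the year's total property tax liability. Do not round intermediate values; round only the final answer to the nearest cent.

$14,038.68

Assessed value = $2,288,060 × 0.48 = $1,098,268.8
Taxable value = $1,098,268.8 − $31,500 = $1,066,768.8
Tax = $1,066,768.8 × 0.01316 = $14,038.677408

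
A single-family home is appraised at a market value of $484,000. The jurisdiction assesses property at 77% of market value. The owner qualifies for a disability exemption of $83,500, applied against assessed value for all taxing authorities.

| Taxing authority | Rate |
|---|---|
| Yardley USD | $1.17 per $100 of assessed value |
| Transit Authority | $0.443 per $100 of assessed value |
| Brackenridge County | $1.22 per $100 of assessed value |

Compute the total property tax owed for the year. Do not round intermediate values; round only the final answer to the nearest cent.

$8,192.47

Assessed value = $484,000 × 0.77 = $372,680
Taxable value = $372,680 − $83,500 = $289,180
Yardley USD: $289,180 × 0.0117 = $3,383.406
Transit Authority: $289,180 × 0.00443 = $1,281.0674
Brackenridge County: $289,180 × 0.0122 = $3,527.996
Total = $3,383.406 + $1,281.0674 + $3,527.996 = $8,192.4694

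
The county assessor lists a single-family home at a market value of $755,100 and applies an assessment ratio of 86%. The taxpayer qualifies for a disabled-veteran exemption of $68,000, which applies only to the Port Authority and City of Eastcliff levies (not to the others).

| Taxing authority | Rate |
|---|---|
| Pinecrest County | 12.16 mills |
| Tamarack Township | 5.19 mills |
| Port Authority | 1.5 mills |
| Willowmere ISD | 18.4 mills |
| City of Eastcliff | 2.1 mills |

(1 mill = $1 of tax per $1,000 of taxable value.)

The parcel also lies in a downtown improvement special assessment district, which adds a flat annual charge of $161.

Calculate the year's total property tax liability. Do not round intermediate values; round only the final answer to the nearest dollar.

Assessed value = $755,100 × 0.86 = $649,386
Pinecrest County: $649,386 × 0.01216 = $7,896.53376
Tamarack Township: $649,386 × 0.00519 = $3,370.31334
Port Authority: ($649,386 − $68,000) × 0.0015 = $581,386 × 0.0015 = $872.079
Willowmere ISD: $649,386 × 0.0184 = $11,948.7024
City of Eastcliff: ($649,386 − $68,000) × 0.0021 = $581,386 × 0.0021 = $1,220.9106
Levies subtotal = $25,308.5391
Total = $25,308.5391 + $161 = $25,469.5391

$25,470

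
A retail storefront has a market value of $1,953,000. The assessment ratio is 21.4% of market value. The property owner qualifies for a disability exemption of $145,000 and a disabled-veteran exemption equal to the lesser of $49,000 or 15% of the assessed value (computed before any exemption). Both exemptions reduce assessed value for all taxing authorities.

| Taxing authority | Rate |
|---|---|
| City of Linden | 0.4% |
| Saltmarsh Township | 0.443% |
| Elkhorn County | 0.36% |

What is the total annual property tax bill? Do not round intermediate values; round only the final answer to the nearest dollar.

Assessed value = $1,953,000 × 0.214 = $417,942
Disabled-veteran exemption = min($49,000, 15% × $417,942) = min($49,000, $62,691.3) = $49,000 (dollar cap binds)
Taxable value = $417,942 − $145,000 − $49,000 = $223,942
City of Linden: $223,942 × 0.004 = $895.768
Saltmarsh Township: $223,942 × 0.00443 = $992.06306
Elkhorn County: $223,942 × 0.0036 = $806.1912
Total = $2,694.02226

$2,694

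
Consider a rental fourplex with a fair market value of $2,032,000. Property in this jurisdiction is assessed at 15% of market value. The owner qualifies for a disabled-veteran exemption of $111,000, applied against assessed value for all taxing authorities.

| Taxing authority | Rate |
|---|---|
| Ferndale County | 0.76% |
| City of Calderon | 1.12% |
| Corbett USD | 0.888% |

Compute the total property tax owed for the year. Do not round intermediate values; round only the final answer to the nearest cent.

Assessed value = $2,032,000 × 0.15 = $304,800
Taxable value = $304,800 − $111,000 = $193,800
Ferndale County: $193,800 × 0.0076 = $1,472.88
City of Calderon: $193,800 × 0.0112 = $2,170.56
Corbett USD: $193,800 × 0.00888 = $1,720.944
Total = $1,472.88 + $2,170.56 + $1,720.944 = $5,364.384

$5,364.38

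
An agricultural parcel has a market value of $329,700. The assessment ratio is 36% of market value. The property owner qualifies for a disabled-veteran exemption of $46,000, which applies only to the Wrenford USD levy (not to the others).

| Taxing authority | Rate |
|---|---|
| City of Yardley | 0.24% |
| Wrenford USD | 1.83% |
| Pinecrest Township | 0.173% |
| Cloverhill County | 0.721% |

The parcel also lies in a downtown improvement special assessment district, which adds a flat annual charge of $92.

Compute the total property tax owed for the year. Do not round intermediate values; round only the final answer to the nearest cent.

Assessed value = $329,700 × 0.36 = $118,692
City of Yardley: $118,692 × 0.0024 = $284.8608
Wrenford USD: ($118,692 − $46,000) × 0.0183 = $72,692 × 0.0183 = $1,330.2636
Pinecrest Township: $118,692 × 0.00173 = $205.33716
Cloverhill County: $118,692 × 0.00721 = $855.76932
Levies subtotal = $2,676.23088
Total = $2,676.23088 + $92 = $2,768.23088

$2,768.23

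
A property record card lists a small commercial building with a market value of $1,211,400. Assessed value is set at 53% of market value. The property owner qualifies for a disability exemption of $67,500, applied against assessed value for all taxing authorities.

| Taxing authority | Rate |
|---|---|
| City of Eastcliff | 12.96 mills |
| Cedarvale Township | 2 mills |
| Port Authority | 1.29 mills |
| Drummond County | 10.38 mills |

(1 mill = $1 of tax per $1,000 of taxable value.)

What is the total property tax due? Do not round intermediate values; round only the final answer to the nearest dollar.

Assessed value = $1,211,400 × 0.53 = $642,042
Taxable value = $642,042 − $67,500 = $574,542
City of Eastcliff: $574,542 × 0.01296 = $7,446.06432
Cedarvale Township: $574,542 × 0.002 = $1,149.084
Port Authority: $574,542 × 0.00129 = $741.15918
Drummond County: $574,542 × 0.01038 = $5,963.74596
Total = $7,446.06432 + $1,149.084 + $741.15918 + $5,963.74596 = $15,300.05346

$15,300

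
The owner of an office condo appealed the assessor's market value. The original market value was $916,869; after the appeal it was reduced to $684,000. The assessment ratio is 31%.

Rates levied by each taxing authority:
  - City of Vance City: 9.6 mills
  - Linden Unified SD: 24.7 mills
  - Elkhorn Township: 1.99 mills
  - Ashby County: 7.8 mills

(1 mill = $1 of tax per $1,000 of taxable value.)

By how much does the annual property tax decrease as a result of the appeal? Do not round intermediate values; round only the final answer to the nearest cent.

Old assessed value = $916,869 × 0.31 = $284,229.39
New assessed value = $684,000 × 0.31 = $212,040
Combined rate = 0.0096 + 0.0247 + 0.00199 + 0.0078 = 0.04409
Old tax = $284,229.39 × 0.04409 = $12,531.6738051
New tax = $212,040 × 0.04409 = $9,348.8436
Reduction = $12,531.6738051 − $9,348.8436 = $3,182.8302051

$3,182.83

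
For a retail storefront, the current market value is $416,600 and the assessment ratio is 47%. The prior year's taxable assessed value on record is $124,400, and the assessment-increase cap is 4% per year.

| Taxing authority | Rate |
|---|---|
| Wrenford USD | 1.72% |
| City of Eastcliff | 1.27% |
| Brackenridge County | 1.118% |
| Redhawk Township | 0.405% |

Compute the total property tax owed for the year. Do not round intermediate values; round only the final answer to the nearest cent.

$5,838.74

Uncapped assessed value = $416,600 × 0.47 = $195,802
Cap limit = $124,400 × 1.04 = $129,376
Taxable assessed value = min($195,802, $129,376) = $129,376 (cap binds)
Wrenford USD: $129,376 × 0.0172 = $2,225.2672
City of Eastcliff: $129,376 × 0.0127 = $1,643.0752
Brackenridge County: $129,376 × 0.01118 = $1,446.42368
Redhawk Township: $129,376 × 0.00405 = $523.9728
Total = $5,838.73888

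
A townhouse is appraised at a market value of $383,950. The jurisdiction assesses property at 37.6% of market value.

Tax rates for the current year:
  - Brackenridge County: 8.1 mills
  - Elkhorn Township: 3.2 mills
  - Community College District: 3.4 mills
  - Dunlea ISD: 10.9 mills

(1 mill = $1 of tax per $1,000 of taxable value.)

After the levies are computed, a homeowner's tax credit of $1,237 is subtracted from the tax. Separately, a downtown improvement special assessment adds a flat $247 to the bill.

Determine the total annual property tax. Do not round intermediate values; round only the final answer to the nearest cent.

Assessed value = $383,950 × 0.376 = $144,365.2
Brackenridge County: $144,365.2 × 0.0081 = $1,169.35812
Elkhorn Township: $144,365.2 × 0.0032 = $461.96864
Community College District: $144,365.2 × 0.0034 = $490.84168
Dunlea ISD: $144,365.2 × 0.0109 = $1,573.58068
Levies subtotal = $3,695.74912
After credit = $3,695.74912 − $1,237 = $2,458.74912
Total = $2,458.74912 + $247 = $2,705.74912

$2,705.75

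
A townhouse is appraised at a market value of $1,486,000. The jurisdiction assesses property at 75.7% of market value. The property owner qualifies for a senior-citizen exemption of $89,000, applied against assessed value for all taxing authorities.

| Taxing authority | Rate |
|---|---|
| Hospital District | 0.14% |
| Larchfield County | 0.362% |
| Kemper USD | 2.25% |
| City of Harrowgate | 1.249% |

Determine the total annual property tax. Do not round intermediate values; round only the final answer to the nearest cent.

Assessed value = $1,486,000 × 0.757 = $1,124,902
Taxable value = $1,124,902 − $89,000 = $1,035,902
Hospital District: $1,035,902 × 0.0014 = $1,450.2628
Larchfield County: $1,035,902 × 0.00362 = $3,749.96524
Kemper USD: $1,035,902 × 0.0225 = $23,307.795
City of Harrowgate: $1,035,902 × 0.01249 = $12,938.41598
Total = $1,450.2628 + $3,749.96524 + $23,307.795 + $12,938.41598 = $41,446.43902

$41,446.44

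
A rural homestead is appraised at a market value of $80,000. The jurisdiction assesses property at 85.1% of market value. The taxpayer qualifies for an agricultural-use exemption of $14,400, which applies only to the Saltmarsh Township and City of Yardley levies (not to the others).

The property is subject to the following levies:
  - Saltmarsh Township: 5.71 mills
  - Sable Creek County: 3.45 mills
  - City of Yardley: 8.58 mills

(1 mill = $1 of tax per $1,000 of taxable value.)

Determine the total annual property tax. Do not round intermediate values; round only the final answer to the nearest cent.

$1,001.96

Assessed value = $80,000 × 0.851 = $68,080
Saltmarsh Township: ($68,080 − $14,400) × 0.00571 = $53,680 × 0.00571 = $306.5128
Sable Creek County: $68,080 × 0.00345 = $234.876
City of Yardley: ($68,080 − $14,400) × 0.00858 = $53,680 × 0.00858 = $460.5744
Total = $1,001.9632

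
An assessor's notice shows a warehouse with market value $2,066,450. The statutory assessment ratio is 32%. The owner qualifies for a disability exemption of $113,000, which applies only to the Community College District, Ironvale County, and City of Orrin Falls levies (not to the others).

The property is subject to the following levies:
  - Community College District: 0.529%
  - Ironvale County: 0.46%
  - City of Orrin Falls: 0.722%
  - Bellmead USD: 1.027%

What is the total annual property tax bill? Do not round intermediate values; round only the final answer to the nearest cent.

$16,171.98

Assessed value = $2,066,450 × 0.32 = $661,264
Community College District: ($661,264 − $113,000) × 0.00529 = $548,264 × 0.00529 = $2,900.31656
Ironvale County: ($661,264 − $113,000) × 0.0046 = $548,264 × 0.0046 = $2,522.0144
City of Orrin Falls: ($661,264 − $113,000) × 0.00722 = $548,264 × 0.00722 = $3,958.46608
Bellmead USD: $661,264 × 0.01027 = $6,791.18128
Total = $16,171.97832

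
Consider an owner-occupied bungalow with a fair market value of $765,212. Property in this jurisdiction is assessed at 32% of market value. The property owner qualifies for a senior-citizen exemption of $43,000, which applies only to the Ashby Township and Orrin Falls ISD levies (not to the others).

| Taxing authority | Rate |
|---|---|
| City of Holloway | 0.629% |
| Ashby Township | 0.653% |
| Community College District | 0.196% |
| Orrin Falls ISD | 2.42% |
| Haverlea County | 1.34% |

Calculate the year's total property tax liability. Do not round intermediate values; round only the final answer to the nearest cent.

Assessed value = $765,212 × 0.32 = $244,867.84
City of Holloway: $244,867.84 × 0.00629 = $1,540.2187136
Ashby Township: ($244,867.84 − $43,000) × 0.00653 = $201,867.84 × 0.00653 = $1,318.1969952
Community College District: $244,867.84 × 0.00196 = $479.9409664
Orrin Falls ISD: ($244,867.84 − $43,000) × 0.0242 = $201,867.84 × 0.0242 = $4,885.201728
Haverlea County: $244,867.84 × 0.0134 = $3,281.229056
Total = $11,504.7874592

$11,504.79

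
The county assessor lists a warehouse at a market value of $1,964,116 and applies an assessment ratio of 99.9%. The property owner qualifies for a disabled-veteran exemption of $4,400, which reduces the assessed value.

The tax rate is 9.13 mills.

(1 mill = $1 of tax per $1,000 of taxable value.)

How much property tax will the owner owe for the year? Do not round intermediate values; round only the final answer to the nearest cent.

Assessed value = $1,964,116 × 0.999 = $1,962,151.884
Taxable value = $1,962,151.884 − $4,400 = $1,957,751.884
Tax = $1,957,751.884 × 0.00913 = $17,874.27470092

$17,874.27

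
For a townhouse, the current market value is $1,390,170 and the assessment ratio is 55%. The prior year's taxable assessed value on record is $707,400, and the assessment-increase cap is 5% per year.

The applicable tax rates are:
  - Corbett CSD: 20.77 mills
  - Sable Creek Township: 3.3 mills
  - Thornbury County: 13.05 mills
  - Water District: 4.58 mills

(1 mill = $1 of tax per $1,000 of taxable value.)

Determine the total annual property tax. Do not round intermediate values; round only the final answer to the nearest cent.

Uncapped assessed value = $1,390,170 × 0.55 = $764,593.5
Cap limit = $707,400 × 1.05 = $742,770
Taxable assessed value = min($764,593.5, $742,770) = $742,770 (cap binds)
Corbett CSD: $742,770 × 0.02077 = $15,427.3329
Sable Creek Township: $742,770 × 0.0033 = $2,451.141
Thornbury County: $742,770 × 0.01305 = $9,693.1485
Water District: $742,770 × 0.00458 = $3,401.8866
Total = $30,973.509

$30,973.51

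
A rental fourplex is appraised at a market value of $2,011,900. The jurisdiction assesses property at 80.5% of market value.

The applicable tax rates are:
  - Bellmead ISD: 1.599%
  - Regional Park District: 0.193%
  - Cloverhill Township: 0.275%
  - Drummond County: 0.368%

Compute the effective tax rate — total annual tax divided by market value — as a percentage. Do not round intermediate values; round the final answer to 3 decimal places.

1.960%

Assessed value = $2,011,900 × 0.805 = $1,619,579.5
Bellmead ISD: $1,619,579.5 × 0.01599 = $25,897.076205
Regional Park District: $1,619,579.5 × 0.00193 = $3,125.788435
Cloverhill Township: $1,619,579.5 × 0.00275 = $4,453.843625
Drummond County: $1,619,579.5 × 0.00368 = $5,960.05256
Total tax = $39,436.760825
Effective rate = $39,436.760825 ÷ $2,011,900 = 1.960% of market value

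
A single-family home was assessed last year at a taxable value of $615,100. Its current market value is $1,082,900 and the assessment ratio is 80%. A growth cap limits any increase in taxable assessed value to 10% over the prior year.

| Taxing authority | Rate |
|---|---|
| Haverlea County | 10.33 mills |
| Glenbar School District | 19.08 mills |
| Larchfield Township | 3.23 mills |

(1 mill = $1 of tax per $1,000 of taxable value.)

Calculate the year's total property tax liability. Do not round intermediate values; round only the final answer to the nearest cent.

Uncapped assessed value = $1,082,900 × 0.8 = $866,320
Cap limit = $615,100 × 1.1 = $676,610
Taxable assessed value = min($866,320, $676,610) = $676,610 (cap binds)
Haverlea County: $676,610 × 0.01033 = $6,989.3813
Glenbar School District: $676,610 × 0.01908 = $12,909.7188
Larchfield Township: $676,610 × 0.00323 = $2,185.4503
Total = $22,084.5504

$22,084.55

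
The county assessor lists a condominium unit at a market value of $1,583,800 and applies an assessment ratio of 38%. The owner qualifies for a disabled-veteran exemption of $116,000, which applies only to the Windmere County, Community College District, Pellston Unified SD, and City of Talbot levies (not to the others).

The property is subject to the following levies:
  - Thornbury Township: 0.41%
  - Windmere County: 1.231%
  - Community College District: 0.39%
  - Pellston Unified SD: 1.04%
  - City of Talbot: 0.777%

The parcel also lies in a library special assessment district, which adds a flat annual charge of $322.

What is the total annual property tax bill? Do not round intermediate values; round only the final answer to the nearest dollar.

Assessed value = $1,583,800 × 0.38 = $601,844
Thornbury Township: $601,844 × 0.0041 = $2,467.5604
Windmere County: ($601,844 − $116,000) × 0.01231 = $485,844 × 0.01231 = $5,980.73964
Community College District: ($601,844 − $116,000) × 0.0039 = $485,844 × 0.0039 = $1,894.7916
Pellston Unified SD: ($601,844 − $116,000) × 0.0104 = $485,844 × 0.0104 = $5,052.7776
City of Talbot: ($601,844 − $116,000) × 0.00777 = $485,844 × 0.00777 = $3,775.00788
Levies subtotal = $19,170.87712
Total = $19,170.87712 + $322 = $19,492.87712

$19,493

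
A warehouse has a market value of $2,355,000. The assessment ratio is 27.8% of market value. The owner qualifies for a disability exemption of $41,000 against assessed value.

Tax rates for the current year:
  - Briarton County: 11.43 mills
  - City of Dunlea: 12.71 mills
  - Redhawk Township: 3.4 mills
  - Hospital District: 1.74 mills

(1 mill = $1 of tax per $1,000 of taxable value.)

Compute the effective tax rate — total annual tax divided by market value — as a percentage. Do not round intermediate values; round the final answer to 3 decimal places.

Assessed value = $2,355,000 × 0.278 = $654,690
Taxable value = $654,690 − $41,000 = $613,690
Briarton County: $613,690 × 0.01143 = $7,014.4767
City of Dunlea: $613,690 × 0.01271 = $7,799.9999
Redhawk Township: $613,690 × 0.0034 = $2,086.546
Hospital District: $613,690 × 0.00174 = $1,067.8206
Total tax = $17,968.8432
Effective rate = $17,968.8432 ÷ $2,355,000 = 0.763% of market value

0.763%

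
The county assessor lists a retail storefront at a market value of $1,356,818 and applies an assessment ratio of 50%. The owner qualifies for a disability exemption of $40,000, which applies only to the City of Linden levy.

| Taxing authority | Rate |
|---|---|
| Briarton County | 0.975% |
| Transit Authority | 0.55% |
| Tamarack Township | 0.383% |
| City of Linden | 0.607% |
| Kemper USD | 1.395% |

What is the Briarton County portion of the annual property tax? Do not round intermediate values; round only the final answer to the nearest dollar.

$6,614

Assessed value = $1,356,818 × 0.5 = $678,409
Briarton County taxable value = $678,409 (exemption does not apply)
Briarton County levy = $678,409 × 0.00975 = $6,614.48775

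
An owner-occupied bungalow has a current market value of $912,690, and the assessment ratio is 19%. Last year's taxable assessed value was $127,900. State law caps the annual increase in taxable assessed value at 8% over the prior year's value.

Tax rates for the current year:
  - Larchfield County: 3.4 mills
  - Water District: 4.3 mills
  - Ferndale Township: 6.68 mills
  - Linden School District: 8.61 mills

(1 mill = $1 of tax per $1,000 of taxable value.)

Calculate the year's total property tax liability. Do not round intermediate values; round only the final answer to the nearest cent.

$3,175.65

Uncapped assessed value = $912,690 × 0.19 = $173,411.1
Cap limit = $127,900 × 1.08 = $138,132
Taxable assessed value = min($173,411.1, $138,132) = $138,132 (cap binds)
Larchfield County: $138,132 × 0.0034 = $469.6488
Water District: $138,132 × 0.0043 = $593.9676
Ferndale Township: $138,132 × 0.00668 = $922.72176
Linden School District: $138,132 × 0.00861 = $1,189.31652
Total = $3,175.65468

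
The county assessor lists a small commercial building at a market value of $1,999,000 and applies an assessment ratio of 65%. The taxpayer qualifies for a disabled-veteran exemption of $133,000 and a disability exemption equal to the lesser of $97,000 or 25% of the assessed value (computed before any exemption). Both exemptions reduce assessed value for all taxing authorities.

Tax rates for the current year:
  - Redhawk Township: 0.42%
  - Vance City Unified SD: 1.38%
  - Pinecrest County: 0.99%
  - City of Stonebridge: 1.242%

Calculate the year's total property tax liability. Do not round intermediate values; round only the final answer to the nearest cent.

Assessed value = $1,999,000 × 0.65 = $1,299,350
Disability exemption = min($97,000, 25% × $1,299,350) = min($97,000, $324,837.5) = $97,000 (dollar cap binds)
Taxable value = $1,299,350 − $133,000 − $97,000 = $1,069,350
Redhawk Township: $1,069,350 × 0.0042 = $4,491.27
Vance City Unified SD: $1,069,350 × 0.0138 = $14,757.03
Pinecrest County: $1,069,350 × 0.0099 = $10,586.565
City of Stonebridge: $1,069,350 × 0.01242 = $13,281.327
Total = $43,116.192

$43,116.19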